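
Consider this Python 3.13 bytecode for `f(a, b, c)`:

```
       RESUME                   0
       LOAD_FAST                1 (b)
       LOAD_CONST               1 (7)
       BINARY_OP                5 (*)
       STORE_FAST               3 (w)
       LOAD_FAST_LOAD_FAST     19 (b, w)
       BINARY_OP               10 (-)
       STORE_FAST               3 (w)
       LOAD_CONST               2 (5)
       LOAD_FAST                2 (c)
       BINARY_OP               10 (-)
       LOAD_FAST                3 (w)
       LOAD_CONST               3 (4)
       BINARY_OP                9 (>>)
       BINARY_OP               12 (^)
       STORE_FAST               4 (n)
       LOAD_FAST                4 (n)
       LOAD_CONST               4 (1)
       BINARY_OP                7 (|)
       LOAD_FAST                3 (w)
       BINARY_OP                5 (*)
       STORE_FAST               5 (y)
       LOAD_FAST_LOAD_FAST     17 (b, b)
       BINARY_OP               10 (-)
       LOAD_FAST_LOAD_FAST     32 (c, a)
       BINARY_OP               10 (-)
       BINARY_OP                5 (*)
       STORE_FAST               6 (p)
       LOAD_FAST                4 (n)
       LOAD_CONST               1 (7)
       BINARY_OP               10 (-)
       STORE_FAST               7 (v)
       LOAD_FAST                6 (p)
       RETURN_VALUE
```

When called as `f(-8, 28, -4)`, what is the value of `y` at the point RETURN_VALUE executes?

LOAD_FAST b → push 28. Stack: [28]
LOAD_CONST → push 7. Stack: [28, 7]
BINARY_OP * → 28 * 7 = 196. Stack: [196]
STORE_FAST w → w=196. Stack: []
LOAD_FAST_LOAD_FAST b,w → push 28,196. Stack: [28, 196]
BINARY_OP - → 28 - 196 = -168. Stack: [-168]
STORE_FAST w → w=-168. Stack: []
LOAD_CONST → push 5. Stack: [5]
LOAD_FAST c → push -4. Stack: [5, -4]
BINARY_OP - → 5 - -4 = 9. Stack: [9]
LOAD_FAST w → push -168. Stack: [9, -168]
LOAD_CONST → push 4. Stack: [9, -168, 4]
BINARY_OP >> → -168 >> 4 = -11. Stack: [9, -11]
BINARY_OP ^ → 9 ^ -11 = -4. Stack: [-4]
STORE_FAST n → n=-4. Stack: []
LOAD_FAST n → push -4. Stack: [-4]
LOAD_CONST → push 1. Stack: [-4, 1]
BINARY_OP | → -4 | 1 = -3. Stack: [-3]
LOAD_FAST w → push -168. Stack: [-3, -168]
BINARY_OP * → -3 * -168 = 504. Stack: [504]
STORE_FAST y → y=504. Stack: []
LOAD_FAST_LOAD_FAST b,b → push 28,28. Stack: [28, 28]
BINARY_OP - → 28 - 28 = 0. Stack: [0]
LOAD_FAST_LOAD_FAST c,a → push -4,-8. Stack: [0, -4, -8]
BINARY_OP - → -4 - -8 = 4. Stack: [0, 4]
BINARY_OP * → 0 * 4 = 0. Stack: [0]
STORE_FAST p → p=0. Stack: []
LOAD_FAST n → push -4. Stack: [-4]
LOAD_CONST → push 7. Stack: [-4, 7]
BINARY_OP - → -4 - 7 = -11. Stack: [-11]
STORE_FAST v → v=-11. Stack: []
LOAD_FAST p → push 0. Stack: [0]
RETURN_VALUE → return 0.

504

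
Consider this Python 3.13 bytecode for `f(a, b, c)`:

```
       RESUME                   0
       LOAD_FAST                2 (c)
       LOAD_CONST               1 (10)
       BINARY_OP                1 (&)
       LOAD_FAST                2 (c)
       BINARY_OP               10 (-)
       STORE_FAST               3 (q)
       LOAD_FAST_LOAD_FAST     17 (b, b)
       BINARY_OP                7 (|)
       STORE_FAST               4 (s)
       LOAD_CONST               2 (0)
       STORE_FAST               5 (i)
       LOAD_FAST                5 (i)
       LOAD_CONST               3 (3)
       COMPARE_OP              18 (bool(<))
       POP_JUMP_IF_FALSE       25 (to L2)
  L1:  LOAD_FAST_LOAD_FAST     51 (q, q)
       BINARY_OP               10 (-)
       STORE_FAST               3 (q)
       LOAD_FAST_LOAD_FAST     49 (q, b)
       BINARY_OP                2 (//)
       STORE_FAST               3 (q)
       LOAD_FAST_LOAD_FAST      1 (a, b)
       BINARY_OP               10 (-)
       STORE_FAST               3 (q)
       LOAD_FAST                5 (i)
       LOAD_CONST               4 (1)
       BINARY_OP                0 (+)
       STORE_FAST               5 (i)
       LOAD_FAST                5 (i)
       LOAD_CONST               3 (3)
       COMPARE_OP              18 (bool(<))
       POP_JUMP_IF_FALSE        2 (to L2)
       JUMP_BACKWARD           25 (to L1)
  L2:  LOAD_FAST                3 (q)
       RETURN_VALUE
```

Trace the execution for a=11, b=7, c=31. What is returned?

4

LOAD_FAST c → push 31
LOAD_CONST → push 10
BINARY_OP & → 31 & 10 = 10
LOAD_FAST c → push 31
BINARY_OP - → 10 - 31 = -21
STORE_FAST q → q=-21
LOAD_FAST_LOAD_FAST b,b → push 7,7
BINARY_OP | → 7 | 7 = 7
STORE_FAST s → s=7
LOAD_CONST → push 0
STORE_FAST i → i=0
LOAD_FAST i → push 0
LOAD_CONST → push 3
COMPARE_OP bool(<) → 0 vs 3 = True
POP_JUMP_IF_FALSE → pop True; no jump
LOAD_FAST_LOAD_FAST q,q → push -21,-21
BINARY_OP - → -21 - -21 = 0
STORE_FAST q → q=0
LOAD_FAST_LOAD_FAST q,b → push 0,7
BINARY_OP // → 0 // 7 = 0
STORE_FAST q → q=0
LOAD_FAST_LOAD_FAST a,b → push 11,7
BINARY_OP - → 11 - 7 = 4
STORE_FAST q → q=4
LOAD_FAST i → push 0
LOAD_CONST → push 1
BINARY_OP + → 0 + 1 = 1
STORE_FAST i → i=1
LOAD_FAST i → push 1
LOAD_CONST → push 3
COMPARE_OP bool(<) → 1 vs 3 = True
POP_JUMP_IF_FALSE → pop True; no jump
LOAD_FAST_LOAD_FAST q,q → push 4,4
BINARY_OP - → 4 - 4 = 0
STORE_FAST q → q=0
LOAD_FAST_LOAD_FAST q,b → push 0,7
BINARY_OP // → 0 // 7 = 0
STORE_FAST q → q=0
LOAD_FAST_LOAD_FAST a,b → push 11,7
BINARY_OP - → 11 - 7 = 4
STORE_FAST q → q=4
LOAD_FAST i → push 1
LOAD_CONST → push 1
BINARY_OP + → 1 + 1 = 2
STORE_FAST i → i=2
LOAD_FAST i → push 2
LOAD_CONST → push 3
COMPARE_OP bool(<) → 2 vs 3 = True
POP_JUMP_IF_FALSE → pop True; no jump
LOAD_FAST_LOAD_FAST q,q → push 4,4
BINARY_OP - → 4 - 4 = 0
STORE_FAST q → q=0
LOAD_FAST_LOAD_FAST q,b → push 0,7
BINARY_OP // → 0 // 7 = 0
STORE_FAST q → q=0
LOAD_FAST_LOAD_FAST a,b → push 11,7
BINARY_OP - → 11 - 7 = 4
STORE_FAST q → q=4
LOAD_FAST i → push 2
LOAD_CONST → push 1
BINARY_OP + → 2 + 1 = 3
STORE_FAST i → i=3
LOAD_FAST i → push 3
LOAD_CONST → push 3
COMPARE_OP bool(<) → 3 vs 3 = False
POP_JUMP_IF_FALSE → pop False; jump
LOAD_FAST q → push 4
RETURN_VALUE → return 4.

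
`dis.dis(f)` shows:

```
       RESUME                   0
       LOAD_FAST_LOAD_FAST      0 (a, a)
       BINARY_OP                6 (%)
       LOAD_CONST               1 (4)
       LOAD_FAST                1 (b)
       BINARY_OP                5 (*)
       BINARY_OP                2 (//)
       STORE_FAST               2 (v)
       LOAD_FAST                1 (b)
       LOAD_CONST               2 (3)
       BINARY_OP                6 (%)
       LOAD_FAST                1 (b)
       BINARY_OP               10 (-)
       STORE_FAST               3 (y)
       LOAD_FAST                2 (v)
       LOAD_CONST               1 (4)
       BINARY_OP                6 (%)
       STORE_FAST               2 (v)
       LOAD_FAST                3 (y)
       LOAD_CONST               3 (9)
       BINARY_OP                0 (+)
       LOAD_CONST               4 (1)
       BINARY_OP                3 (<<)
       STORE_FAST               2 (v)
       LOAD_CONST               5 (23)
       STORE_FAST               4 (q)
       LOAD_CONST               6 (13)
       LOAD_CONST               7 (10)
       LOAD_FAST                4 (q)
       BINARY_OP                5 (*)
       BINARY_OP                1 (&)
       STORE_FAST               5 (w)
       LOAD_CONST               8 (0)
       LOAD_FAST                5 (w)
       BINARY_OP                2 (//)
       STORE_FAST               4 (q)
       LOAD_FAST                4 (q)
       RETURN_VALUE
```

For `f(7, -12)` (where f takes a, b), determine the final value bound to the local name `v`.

LOAD_FAST_LOAD_FAST a,a → push 7,7. Stack: [7, 7]
BINARY_OP % → 7 % 7 = 0. Stack: [0]
LOAD_CONST → push 4. Stack: [0, 4]
LOAD_FAST b → push -12. Stack: [0, 4, -12]
BINARY_OP * → 4 * -12 = -48. Stack: [0, -48]
BINARY_OP // → 0 // -48 = 0. Stack: [0]
STORE_FAST v → v=0. Stack: []
LOAD_FAST b → push -12. Stack: [-12]
LOAD_CONST → push 3. Stack: [-12, 3]
BINARY_OP % → -12 % 3 = 0. Stack: [0]
LOAD_FAST b → push -12. Stack: [0, -12]
BINARY_OP - → 0 - -12 = 12. Stack: [12]
STORE_FAST y → y=12. Stack: []
LOAD_FAST v → push 0. Stack: [0]
LOAD_CONST → push 4. Stack: [0, 4]
BINARY_OP % → 0 % 4 = 0. Stack: [0]
STORE_FAST v → v=0. Stack: []
LOAD_FAST y → push 12. Stack: [12]
LOAD_CONST → push 9. Stack: [12, 9]
BINARY_OP + → 12 + 9 = 21. Stack: [21]
LOAD_CONST → push 1. Stack: [21, 1]
BINARY_OP << → 21 << 1 = 42. Stack: [42]
STORE_FAST v → v=42. Stack: []
LOAD_CONST → push 23. Stack: [23]
STORE_FAST q → q=23. Stack: []
LOAD_CONST → push 13. Stack: [13]
LOAD_CONST → push 10. Stack: [13, 10]
LOAD_FAST q → push 23. Stack: [13, 10, 23]
BINARY_OP * → 10 * 23 = 230. Stack: [13, 230]
BINARY_OP & → 13 & 230 = 4. Stack: [4]
STORE_FAST w → w=4. Stack: []
LOAD_CONST → push 0. Stack: [0]
LOAD_FAST w → push 4. Stack: [0, 4]
BINARY_OP // → 0 // 4 = 0. Stack: [0]
STORE_FAST q → q=0. Stack: []
LOAD_FAST q → push 0. Stack: [0]
RETURN_VALUE → return 0.

42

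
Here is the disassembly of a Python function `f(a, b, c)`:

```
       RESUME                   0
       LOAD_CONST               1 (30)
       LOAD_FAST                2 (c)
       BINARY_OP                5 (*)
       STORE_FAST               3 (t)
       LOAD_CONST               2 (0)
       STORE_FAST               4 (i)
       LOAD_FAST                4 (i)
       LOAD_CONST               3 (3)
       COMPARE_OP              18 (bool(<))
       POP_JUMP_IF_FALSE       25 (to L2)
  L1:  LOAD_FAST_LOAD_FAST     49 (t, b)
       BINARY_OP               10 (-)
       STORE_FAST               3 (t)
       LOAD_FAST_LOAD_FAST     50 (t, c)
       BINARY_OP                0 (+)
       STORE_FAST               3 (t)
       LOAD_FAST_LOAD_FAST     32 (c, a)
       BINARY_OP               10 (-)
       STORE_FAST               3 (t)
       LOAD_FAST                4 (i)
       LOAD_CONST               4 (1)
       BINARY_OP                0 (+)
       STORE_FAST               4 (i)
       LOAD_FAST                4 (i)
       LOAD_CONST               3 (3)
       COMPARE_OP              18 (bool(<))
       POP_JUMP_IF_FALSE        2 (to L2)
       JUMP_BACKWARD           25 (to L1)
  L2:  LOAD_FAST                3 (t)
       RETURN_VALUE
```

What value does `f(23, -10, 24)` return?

1

LOAD_CONST → push 30. Stack: [30]
LOAD_FAST c → push 24. Stack: [30, 24]
BINARY_OP * → 30 * 24 = 720. Stack: [720]
STORE_FAST t → t=720. Stack: []
LOAD_CONST → push 0. Stack: [0]
STORE_FAST i → i=0. Stack: []
LOAD_FAST i → push 0. Stack: [0]
LOAD_CONST → push 3. Stack: [0, 3]
COMPARE_OP bool(<) → 0 vs 3 = True. Stack: [True]
POP_JUMP_IF_FALSE → pop True; no jump. Stack: []
LOAD_FAST_LOAD_FAST t,b → push 720,-10. Stack: [720, -10]
BINARY_OP - → 720 - -10 = 730. Stack: [730]
STORE_FAST t → t=730. Stack: []
LOAD_FAST_LOAD_FAST t,c → push 730,24. Stack: [730, 24]
BINARY_OP + → 730 + 24 = 754. Stack: [754]
STORE_FAST t → t=754. Stack: []
LOAD_FAST_LOAD_FAST c,a → push 24,23. Stack: [24, 23]
BINARY_OP - → 24 - 23 = 1. Stack: [1]
STORE_FAST t → t=1. Stack: []
LOAD_FAST i → push 0. Stack: [0]
LOAD_CONST → push 1. Stack: [0, 1]
BINARY_OP + → 0 + 1 = 1. Stack: [1]
STORE_FAST i → i=1. Stack: []
LOAD_FAST i → push 1. Stack: [1]
LOAD_CONST → push 3. Stack: [1, 3]
COMPARE_OP bool(<) → 1 vs 3 = True. Stack: [True]
POP_JUMP_IF_FALSE → pop True; no jump. Stack: []
LOAD_FAST_LOAD_FAST t,b → push 1,-10. Stack: [1, -10]
BINARY_OP - → 1 - -10 = 11. Stack: [11]
STORE_FAST t → t=11. Stack: []
LOAD_FAST_LOAD_FAST t,c → push 11,24. Stack: [11, 24]
BINARY_OP + → 11 + 24 = 35. Stack: [35]
STORE_FAST t → t=35. Stack: []
LOAD_FAST_LOAD_FAST c,a → push 24,23. Stack: [24, 23]
BINARY_OP - → 24 - 23 = 1. Stack: [1]
STORE_FAST t → t=1. Stack: []
LOAD_FAST i → push 1. Stack: [1]
LOAD_CONST → push 1. Stack: [1, 1]
BINARY_OP + → 1 + 1 = 2. Stack: [2]
STORE_FAST i → i=2. Stack: []
LOAD_FAST i → push 2. Stack: [2]
LOAD_CONST → push 3. Stack: [2, 3]
COMPARE_OP bool(<) → 2 vs 3 = True. Stack: [True]
POP_JUMP_IF_FALSE → pop True; no jump. Stack: []
LOAD_FAST_LOAD_FAST t,b → push 1,-10. Stack: [1, -10]
BINARY_OP - → 1 - -10 = 11. Stack: [11]
STORE_FAST t → t=11. Stack: []
LOAD_FAST_LOAD_FAST t,c → push 11,24. Stack: [11, 24]
BINARY_OP + → 11 + 24 = 35. Stack: [35]
STORE_FAST t → t=35. Stack: []
LOAD_FAST_LOAD_FAST c,a → push 24,23. Stack: [24, 23]
BINARY_OP - → 24 - 23 = 1. Stack: [1]
STORE_FAST t → t=1. Stack: []
LOAD_FAST i → push 2. Stack: [2]
LOAD_CONST → push 1. Stack: [2, 1]
BINARY_OP + → 2 + 1 = 3. Stack: [3]
STORE_FAST i → i=3. Stack: []
LOAD_FAST i → push 3. Stack: [3]
LOAD_CONST → push 3. Stack: [3, 3]
COMPARE_OP bool(<) → 3 vs 3 = False. Stack: [False]
POP_JUMP_IF_FALSE → pop False; jump. Stack: []
LOAD_FAST t → push 1. Stack: [1]
RETURN_VALUE → return 1.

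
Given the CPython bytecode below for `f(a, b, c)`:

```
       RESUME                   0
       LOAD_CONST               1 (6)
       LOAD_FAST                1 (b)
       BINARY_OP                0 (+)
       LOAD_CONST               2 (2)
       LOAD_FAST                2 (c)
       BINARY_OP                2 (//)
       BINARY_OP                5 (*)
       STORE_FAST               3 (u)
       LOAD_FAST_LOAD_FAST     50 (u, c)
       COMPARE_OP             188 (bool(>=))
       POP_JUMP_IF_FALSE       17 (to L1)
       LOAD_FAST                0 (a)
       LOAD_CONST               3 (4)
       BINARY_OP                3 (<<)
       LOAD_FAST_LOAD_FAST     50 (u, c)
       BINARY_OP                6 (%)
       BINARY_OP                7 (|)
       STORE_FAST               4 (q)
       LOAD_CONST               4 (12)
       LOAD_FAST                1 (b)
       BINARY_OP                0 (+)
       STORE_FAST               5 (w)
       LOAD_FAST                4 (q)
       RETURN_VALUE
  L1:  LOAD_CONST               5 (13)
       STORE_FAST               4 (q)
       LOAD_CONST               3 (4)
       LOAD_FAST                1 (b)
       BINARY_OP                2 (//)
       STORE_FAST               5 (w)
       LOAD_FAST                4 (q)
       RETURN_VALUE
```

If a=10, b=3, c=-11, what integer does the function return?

LOAD_CONST → push 6. Stack: [6]
LOAD_FAST b → push 3. Stack: [6, 3]
BINARY_OP + → 6 + 3 = 9. Stack: [9]
LOAD_CONST → push 2. Stack: [9, 2]
LOAD_FAST c → push -11. Stack: [9, 2, -11]
BINARY_OP // → 2 // -11 = -1. Stack: [9, -1]
BINARY_OP * → 9 * -1 = -9. Stack: [-9]
STORE_FAST u → u=-9. Stack: []
LOAD_FAST_LOAD_FAST u,c → push -9,-11. Stack: [-9, -11]
COMPARE_OP bool(>=) → -9 vs -11 = True. Stack: [True]
POP_JUMP_IF_FALSE → pop True; no jump. Stack: []
LOAD_FAST a → push 10. Stack: [10]
LOAD_CONST → push 4. Stack: [10, 4]
BINARY_OP << → 10 << 4 = 160. Stack: [160]
LOAD_FAST_LOAD_FAST u,c → push -9,-11. Stack: [160, -9, -11]
BINARY_OP % → -9 % -11 = -9. Stack: [160, -9]
BINARY_OP | → 160 | -9 = -9. Stack: [-9]
STORE_FAST q → q=-9. Stack: []
LOAD_CONST → push 12. Stack: [12]
LOAD_FAST b → push 3. Stack: [12, 3]
BINARY_OP + → 12 + 3 = 15. Stack: [15]
STORE_FAST w → w=15. Stack: []
LOAD_FAST q → push -9. Stack: [-9]
RETURN_VALUE → return -9.

-9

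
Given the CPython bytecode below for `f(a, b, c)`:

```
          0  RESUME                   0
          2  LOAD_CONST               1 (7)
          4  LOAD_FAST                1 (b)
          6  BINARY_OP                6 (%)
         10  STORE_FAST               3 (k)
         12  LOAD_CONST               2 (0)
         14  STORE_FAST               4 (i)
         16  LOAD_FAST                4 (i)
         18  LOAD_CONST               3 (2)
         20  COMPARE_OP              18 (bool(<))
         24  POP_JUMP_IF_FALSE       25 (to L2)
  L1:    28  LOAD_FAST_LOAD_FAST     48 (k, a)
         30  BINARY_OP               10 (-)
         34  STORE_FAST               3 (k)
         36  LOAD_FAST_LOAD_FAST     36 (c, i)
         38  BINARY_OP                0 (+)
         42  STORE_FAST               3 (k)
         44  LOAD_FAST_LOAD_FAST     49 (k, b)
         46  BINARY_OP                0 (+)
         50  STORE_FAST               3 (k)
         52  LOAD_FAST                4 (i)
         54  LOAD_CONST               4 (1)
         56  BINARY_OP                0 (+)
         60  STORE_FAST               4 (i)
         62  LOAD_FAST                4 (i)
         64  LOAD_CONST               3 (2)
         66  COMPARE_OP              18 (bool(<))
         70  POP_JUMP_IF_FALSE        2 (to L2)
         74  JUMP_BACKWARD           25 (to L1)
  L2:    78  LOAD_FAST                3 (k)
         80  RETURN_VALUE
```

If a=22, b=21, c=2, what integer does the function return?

24

LOAD_CONST → push 7. Stack: [7]
LOAD_FAST b → push 21. Stack: [7, 21]
BINARY_OP % → 7 % 21 = 7. Stack: [7]
STORE_FAST k → k=7. Stack: []
LOAD_CONST → push 0. Stack: [0]
STORE_FAST i → i=0. Stack: []
LOAD_FAST i → push 0. Stack: [0]
LOAD_CONST → push 2. Stack: [0, 2]
COMPARE_OP bool(<) → 0 vs 2 = True. Stack: [True]
POP_JUMP_IF_FALSE → pop True; no jump. Stack: []
LOAD_FAST_LOAD_FAST k,a → push 7,22. Stack: [7, 22]
BINARY_OP - → 7 - 22 = -15. Stack: [-15]
STORE_FAST k → k=-15. Stack: []
LOAD_FAST_LOAD_FAST c,i → push 2,0. Stack: [2, 0]
BINARY_OP + → 2 + 0 = 2. Stack: [2]
STORE_FAST k → k=2. Stack: []
LOAD_FAST_LOAD_FAST k,b → push 2,21. Stack: [2, 21]
BINARY_OP + → 2 + 21 = 23. Stack: [23]
STORE_FAST k → k=23. Stack: []
LOAD_FAST i → push 0. Stack: [0]
LOAD_CONST → push 1. Stack: [0, 1]
BINARY_OP + → 0 + 1 = 1. Stack: [1]
STORE_FAST i → i=1. Stack: []
LOAD_FAST i → push 1. Stack: [1]
LOAD_CONST → push 2. Stack: [1, 2]
COMPARE_OP bool(<) → 1 vs 2 = True. Stack: [True]
POP_JUMP_IF_FALSE → pop True; no jump. Stack: []
LOAD_FAST_LOAD_FAST k,a → push 23,22. Stack: [23, 22]
BINARY_OP - → 23 - 22 = 1. Stack: [1]
STORE_FAST k → k=1. Stack: []
LOAD_FAST_LOAD_FAST c,i → push 2,1. Stack: [2, 1]
BINARY_OP + → 2 + 1 = 3. Stack: [3]
STORE_FAST k → k=3. Stack: []
LOAD_FAST_LOAD_FAST k,b → push 3,21. Stack: [3, 21]
BINARY_OP + → 3 + 21 = 24. Stack: [24]
STORE_FAST k → k=24. Stack: []
LOAD_FAST i → push 1. Stack: [1]
LOAD_CONST → push 1. Stack: [1, 1]
BINARY_OP + → 1 + 1 = 2. Stack: [2]
STORE_FAST i → i=2. Stack: []
LOAD_FAST i → push 2. Stack: [2]
LOAD_CONST → push 2. Stack: [2, 2]
COMPARE_OP bool(<) → 2 vs 2 = False. Stack: [False]
POP_JUMP_IF_FALSE → pop False; jump. Stack: []
LOAD_FAST k → push 24. Stack: [24]
RETURN_VALUE → return 24.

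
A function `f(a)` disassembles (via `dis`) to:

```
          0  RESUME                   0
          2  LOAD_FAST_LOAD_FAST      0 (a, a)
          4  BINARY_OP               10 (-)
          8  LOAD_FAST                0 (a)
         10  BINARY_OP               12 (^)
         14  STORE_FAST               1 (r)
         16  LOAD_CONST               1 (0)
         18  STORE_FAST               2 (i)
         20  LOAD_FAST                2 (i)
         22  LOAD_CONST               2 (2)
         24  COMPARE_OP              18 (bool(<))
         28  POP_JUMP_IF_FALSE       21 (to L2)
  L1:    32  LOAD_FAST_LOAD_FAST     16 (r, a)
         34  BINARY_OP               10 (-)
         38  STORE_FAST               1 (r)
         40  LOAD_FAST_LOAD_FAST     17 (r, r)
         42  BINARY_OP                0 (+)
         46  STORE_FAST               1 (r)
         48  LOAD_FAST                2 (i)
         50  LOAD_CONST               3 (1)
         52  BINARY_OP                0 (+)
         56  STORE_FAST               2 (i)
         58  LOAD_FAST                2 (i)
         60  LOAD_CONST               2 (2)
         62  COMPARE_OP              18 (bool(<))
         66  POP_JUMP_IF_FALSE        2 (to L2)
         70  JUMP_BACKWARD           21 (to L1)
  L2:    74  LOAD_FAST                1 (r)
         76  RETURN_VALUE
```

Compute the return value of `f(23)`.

-46

LOAD_FAST_LOAD_FAST a,a → push 23,23. Stack: [23, 23]
BINARY_OP - → 23 - 23 = 0. Stack: [0]
LOAD_FAST a → push 23. Stack: [0, 23]
BINARY_OP ^ → 0 ^ 23 = 23. Stack: [23]
STORE_FAST r → r=23. Stack: []
LOAD_CONST → push 0. Stack: [0]
STORE_FAST i → i=0. Stack: []
LOAD_FAST i → push 0. Stack: [0]
LOAD_CONST → push 2. Stack: [0, 2]
COMPARE_OP bool(<) → 0 vs 2 = True. Stack: [True]
POP_JUMP_IF_FALSE → pop True; no jump. Stack: []
LOAD_FAST_LOAD_FAST r,a → push 23,23. Stack: [23, 23]
BINARY_OP - → 23 - 23 = 0. Stack: [0]
STORE_FAST r → r=0. Stack: []
LOAD_FAST_LOAD_FAST r,r → push 0,0. Stack: [0, 0]
BINARY_OP + → 0 + 0 = 0. Stack: [0]
STORE_FAST r → r=0. Stack: []
LOAD_FAST i → push 0. Stack: [0]
LOAD_CONST → push 1. Stack: [0, 1]
BINARY_OP + → 0 + 1 = 1. Stack: [1]
STORE_FAST i → i=1. Stack: []
LOAD_FAST i → push 1. Stack: [1]
LOAD_CONST → push 2. Stack: [1, 2]
COMPARE_OP bool(<) → 1 vs 2 = True. Stack: [True]
POP_JUMP_IF_FALSE → pop True; no jump. Stack: []
LOAD_FAST_LOAD_FAST r,a → push 0,23. Stack: [0, 23]
BINARY_OP - → 0 - 23 = -23. Stack: [-23]
STORE_FAST r → r=-23. Stack: []
LOAD_FAST_LOAD_FAST r,r → push -23,-23. Stack: [-23, -23]
BINARY_OP + → -23 + -23 = -46. Stack: [-46]
STORE_FAST r → r=-46. Stack: []
LOAD_FAST i → push 1. Stack: [1]
LOAD_CONST → push 1. Stack: [1, 1]
BINARY_OP + → 1 + 1 = 2. Stack: [2]
STORE_FAST i → i=2. Stack: []
LOAD_FAST i → push 2. Stack: [2]
LOAD_CONST → push 2. Stack: [2, 2]
COMPARE_OP bool(<) → 2 vs 2 = False. Stack: [False]
POP_JUMP_IF_FALSE → pop False; jump. Stack: []
LOAD_FAST r → push -46. Stack: [-46]
RETURN_VALUE → return -46.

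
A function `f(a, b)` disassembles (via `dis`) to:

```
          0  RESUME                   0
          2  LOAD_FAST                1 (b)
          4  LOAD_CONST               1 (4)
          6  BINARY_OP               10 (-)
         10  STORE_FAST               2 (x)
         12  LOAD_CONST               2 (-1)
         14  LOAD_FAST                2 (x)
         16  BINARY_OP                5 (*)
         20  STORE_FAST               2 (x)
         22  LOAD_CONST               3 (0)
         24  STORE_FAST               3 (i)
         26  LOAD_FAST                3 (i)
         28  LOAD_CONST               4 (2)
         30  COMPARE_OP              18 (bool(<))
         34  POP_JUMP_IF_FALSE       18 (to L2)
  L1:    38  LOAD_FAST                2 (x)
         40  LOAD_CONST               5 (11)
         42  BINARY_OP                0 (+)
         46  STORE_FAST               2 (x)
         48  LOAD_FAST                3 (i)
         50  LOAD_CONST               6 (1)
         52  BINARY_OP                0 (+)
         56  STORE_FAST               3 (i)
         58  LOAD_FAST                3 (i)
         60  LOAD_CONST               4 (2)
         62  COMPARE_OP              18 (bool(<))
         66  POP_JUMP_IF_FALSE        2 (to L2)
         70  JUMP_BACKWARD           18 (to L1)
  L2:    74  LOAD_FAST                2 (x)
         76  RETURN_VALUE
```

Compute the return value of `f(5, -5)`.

31

LOAD_FAST b → push -5. Stack: [-5]
LOAD_CONST → push 4. Stack: [-5, 4]
BINARY_OP - → -5 - 4 = -9. Stack: [-9]
STORE_FAST x → x=-9. Stack: []
LOAD_CONST → push -1. Stack: [-1]
LOAD_FAST x → push -9. Stack: [-1, -9]
BINARY_OP * → -1 * -9 = 9. Stack: [9]
STORE_FAST x → x=9. Stack: []
LOAD_CONST → push 0. Stack: [0]
STORE_FAST i → i=0. Stack: []
LOAD_FAST i → push 0. Stack: [0]
LOAD_CONST → push 2. Stack: [0, 2]
COMPARE_OP bool(<) → 0 vs 2 = True. Stack: [True]
POP_JUMP_IF_FALSE → pop True; no jump. Stack: []
LOAD_FAST x → push 9. Stack: [9]
LOAD_CONST → push 11. Stack: [9, 11]
BINARY_OP + → 9 + 11 = 20. Stack: [20]
STORE_FAST x → x=20. Stack: []
LOAD_FAST i → push 0. Stack: [0]
LOAD_CONST → push 1. Stack: [0, 1]
BINARY_OP + → 0 + 1 = 1. Stack: [1]
STORE_FAST i → i=1. Stack: []
LOAD_FAST i → push 1. Stack: [1]
LOAD_CONST → push 2. Stack: [1, 2]
COMPARE_OP bool(<) → 1 vs 2 = True. Stack: [True]
POP_JUMP_IF_FALSE → pop True; no jump. Stack: []
LOAD_FAST x → push 20. Stack: [20]
LOAD_CONST → push 11. Stack: [20, 11]
BINARY_OP + → 20 + 11 = 31. Stack: [31]
STORE_FAST x → x=31. Stack: []
LOAD_FAST i → push 1. Stack: [1]
LOAD_CONST → push 1. Stack: [1, 1]
BINARY_OP + → 1 + 1 = 2. Stack: [2]
STORE_FAST i → i=2. Stack: []
LOAD_FAST i → push 2. Stack: [2]
LOAD_CONST → push 2. Stack: [2, 2]
COMPARE_OP bool(<) → 2 vs 2 = False. Stack: [False]
POP_JUMP_IF_FALSE → pop False; jump. Stack: []
LOAD_FAST x → push 31. Stack: [31]
RETURN_VALUE → return 31.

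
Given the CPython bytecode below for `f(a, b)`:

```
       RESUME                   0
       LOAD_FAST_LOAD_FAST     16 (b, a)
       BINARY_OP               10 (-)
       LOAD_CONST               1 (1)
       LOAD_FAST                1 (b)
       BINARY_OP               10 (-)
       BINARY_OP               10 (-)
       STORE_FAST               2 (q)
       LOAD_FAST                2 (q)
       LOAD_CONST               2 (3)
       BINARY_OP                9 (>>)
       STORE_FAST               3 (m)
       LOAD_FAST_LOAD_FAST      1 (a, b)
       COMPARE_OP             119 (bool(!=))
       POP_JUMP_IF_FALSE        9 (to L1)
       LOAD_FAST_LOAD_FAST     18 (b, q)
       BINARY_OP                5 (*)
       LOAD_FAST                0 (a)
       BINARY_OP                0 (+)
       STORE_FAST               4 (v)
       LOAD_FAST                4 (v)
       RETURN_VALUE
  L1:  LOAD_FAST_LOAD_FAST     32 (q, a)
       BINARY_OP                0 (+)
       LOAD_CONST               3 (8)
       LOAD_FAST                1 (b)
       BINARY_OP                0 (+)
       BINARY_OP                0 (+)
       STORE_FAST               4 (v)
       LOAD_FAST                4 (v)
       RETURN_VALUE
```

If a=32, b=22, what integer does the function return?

LOAD_FAST_LOAD_FAST b,a → push 22,32. Stack: [22, 32]
BINARY_OP - → 22 - 32 = -10. Stack: [-10]
LOAD_CONST → push 1. Stack: [-10, 1]
LOAD_FAST b → push 22. Stack: [-10, 1, 22]
BINARY_OP - → 1 - 22 = -21. Stack: [-10, -21]
BINARY_OP - → -10 - -21 = 11. Stack: [11]
STORE_FAST q → q=11. Stack: []
LOAD_FAST q → push 11. Stack: [11]
LOAD_CONST → push 3. Stack: [11, 3]
BINARY_OP >> → 11 >> 3 = 1. Stack: [1]
STORE_FAST m → m=1. Stack: []
LOAD_FAST_LOAD_FAST a,b → push 32,22. Stack: [32, 22]
COMPARE_OP bool(!=) → 32 vs 22 = True. Stack: [True]
POP_JUMP_IF_FALSE → pop True; no jump. Stack: []
LOAD_FAST_LOAD_FAST b,q → push 22,11. Stack: [22, 11]
BINARY_OP * → 22 * 11 = 242. Stack: [242]
LOAD_FAST a → push 32. Stack: [242, 32]
BINARY_OP + → 242 + 32 = 274. Stack: [274]
STORE_FAST v → v=274. Stack: []
LOAD_FAST v → push 274. Stack: [274]
RETURN_VALUE → return 274.

274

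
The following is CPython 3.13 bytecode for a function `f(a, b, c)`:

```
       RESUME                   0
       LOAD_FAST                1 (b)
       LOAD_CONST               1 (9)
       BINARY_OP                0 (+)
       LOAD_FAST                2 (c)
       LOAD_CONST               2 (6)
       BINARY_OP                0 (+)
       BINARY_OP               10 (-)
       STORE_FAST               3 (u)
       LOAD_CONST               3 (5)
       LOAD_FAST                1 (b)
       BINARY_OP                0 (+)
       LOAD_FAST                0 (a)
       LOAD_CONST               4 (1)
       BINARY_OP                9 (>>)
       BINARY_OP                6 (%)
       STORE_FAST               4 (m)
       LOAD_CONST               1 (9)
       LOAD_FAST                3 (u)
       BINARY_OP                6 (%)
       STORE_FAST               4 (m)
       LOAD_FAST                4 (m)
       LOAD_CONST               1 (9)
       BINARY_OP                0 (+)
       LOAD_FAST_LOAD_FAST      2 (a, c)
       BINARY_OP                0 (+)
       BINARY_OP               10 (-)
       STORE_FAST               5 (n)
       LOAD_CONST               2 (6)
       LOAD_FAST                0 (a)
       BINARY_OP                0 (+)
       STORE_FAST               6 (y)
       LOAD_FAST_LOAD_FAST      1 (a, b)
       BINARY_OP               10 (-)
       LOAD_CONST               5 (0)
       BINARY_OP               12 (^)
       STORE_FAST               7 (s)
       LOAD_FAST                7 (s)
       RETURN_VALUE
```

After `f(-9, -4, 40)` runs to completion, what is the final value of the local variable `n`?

LOAD_FAST b → push -4. Stack: [-4]
LOAD_CONST → push 9. Stack: [-4, 9]
BINARY_OP + → -4 + 9 = 5. Stack: [5]
LOAD_FAST c → push 40. Stack: [5, 40]
LOAD_CONST → push 6. Stack: [5, 40, 6]
BINARY_OP + → 40 + 6 = 46. Stack: [5, 46]
BINARY_OP - → 5 - 46 = -41. Stack: [-41]
STORE_FAST u → u=-41. Stack: []
LOAD_CONST → push 5. Stack: [5]
LOAD_FAST b → push -4. Stack: [5, -4]
BINARY_OP + → 5 + -4 = 1. Stack: [1]
LOAD_FAST a → push -9. Stack: [1, -9]
LOAD_CONST → push 1. Stack: [1, -9, 1]
BINARY_OP >> → -9 >> 1 = -5. Stack: [1, -5]
BINARY_OP % → 1 % -5 = -4. Stack: [-4]
STORE_FAST m → m=-4. Stack: []
LOAD_CONST → push 9. Stack: [9]
LOAD_FAST u → push -41. Stack: [9, -41]
BINARY_OP % → 9 % -41 = -32. Stack: [-32]
STORE_FAST m → m=-32. Stack: []
LOAD_FAST m → push -32. Stack: [-32]
LOAD_CONST → push 9. Stack: [-32, 9]
BINARY_OP + → -32 + 9 = -23. Stack: [-23]
LOAD_FAST_LOAD_FAST a,c → push -9,40. Stack: [-23, -9, 40]
BINARY_OP + → -9 + 40 = 31. Stack: [-23, 31]
BINARY_OP - → -23 - 31 = -54. Stack: [-54]
STORE_FAST n → n=-54. Stack: []
LOAD_CONST → push 6. Stack: [6]
LOAD_FAST a → push -9. Stack: [6, -9]
BINARY_OP + → 6 + -9 = -3. Stack: [-3]
STORE_FAST y → y=-3. Stack: []
LOAD_FAST_LOAD_FAST a,b → push -9,-4. Stack: [-9, -4]
BINARY_OP - → -9 - -4 = -5. Stack: [-5]
LOAD_CONST → push 0. Stack: [-5, 0]
BINARY_OP ^ → -5 ^ 0 = -5. Stack: [-5]
STORE_FAST s → s=-5. Stack: []
LOAD_FAST s → push -5. Stack: [-5]
RETURN_VALUE → return -5.

-54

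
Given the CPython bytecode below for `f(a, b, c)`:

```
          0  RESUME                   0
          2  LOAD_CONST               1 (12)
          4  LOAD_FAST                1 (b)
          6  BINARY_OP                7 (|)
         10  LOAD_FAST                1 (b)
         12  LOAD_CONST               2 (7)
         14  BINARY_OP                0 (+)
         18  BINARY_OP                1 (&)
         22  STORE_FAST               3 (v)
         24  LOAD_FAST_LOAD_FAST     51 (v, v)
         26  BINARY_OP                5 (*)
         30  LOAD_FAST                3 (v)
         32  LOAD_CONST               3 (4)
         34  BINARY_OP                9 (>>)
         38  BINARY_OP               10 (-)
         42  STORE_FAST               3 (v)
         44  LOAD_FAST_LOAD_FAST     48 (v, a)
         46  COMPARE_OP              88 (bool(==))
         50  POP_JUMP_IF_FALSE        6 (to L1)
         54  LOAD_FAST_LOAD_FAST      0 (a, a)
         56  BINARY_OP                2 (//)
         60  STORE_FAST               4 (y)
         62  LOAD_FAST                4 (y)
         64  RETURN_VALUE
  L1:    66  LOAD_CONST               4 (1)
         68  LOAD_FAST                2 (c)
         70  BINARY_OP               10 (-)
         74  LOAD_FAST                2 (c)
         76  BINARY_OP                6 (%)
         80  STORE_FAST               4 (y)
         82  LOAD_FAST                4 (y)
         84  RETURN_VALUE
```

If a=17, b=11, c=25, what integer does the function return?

1

LOAD_CONST → push 12. Stack: [12]
LOAD_FAST b → push 11. Stack: [12, 11]
BINARY_OP | → 12 | 11 = 15. Stack: [15]
LOAD_FAST b → push 11. Stack: [15, 11]
LOAD_CONST → push 7. Stack: [15, 11, 7]
BINARY_OP + → 11 + 7 = 18. Stack: [15, 18]
BINARY_OP & → 15 & 18 = 2. Stack: [2]
STORE_FAST v → v=2. Stack: []
LOAD_FAST_LOAD_FAST v,v → push 2,2. Stack: [2, 2]
BINARY_OP * → 2 * 2 = 4. Stack: [4]
LOAD_FAST v → push 2. Stack: [4, 2]
LOAD_CONST → push 4. Stack: [4, 2, 4]
BINARY_OP >> → 2 >> 4 = 0. Stack: [4, 0]
BINARY_OP - → 4 - 0 = 4. Stack: [4]
STORE_FAST v → v=4. Stack: []
LOAD_FAST_LOAD_FAST v,a → push 4,17. Stack: [4, 17]
COMPARE_OP bool(==) → 4 vs 17 = False. Stack: [False]
POP_JUMP_IF_FALSE → pop False; jump. Stack: []
LOAD_CONST → push 1. Stack: [1]
LOAD_FAST c → push 25. Stack: [1, 25]
BINARY_OP - → 1 - 25 = -24. Stack: [-24]
LOAD_FAST c → push 25. Stack: [-24, 25]
BINARY_OP % → -24 % 25 = 1. Stack: [1]
STORE_FAST y → y=1. Stack: []
LOAD_FAST y → push 1. Stack: [1]
RETURN_VALUE → return 1.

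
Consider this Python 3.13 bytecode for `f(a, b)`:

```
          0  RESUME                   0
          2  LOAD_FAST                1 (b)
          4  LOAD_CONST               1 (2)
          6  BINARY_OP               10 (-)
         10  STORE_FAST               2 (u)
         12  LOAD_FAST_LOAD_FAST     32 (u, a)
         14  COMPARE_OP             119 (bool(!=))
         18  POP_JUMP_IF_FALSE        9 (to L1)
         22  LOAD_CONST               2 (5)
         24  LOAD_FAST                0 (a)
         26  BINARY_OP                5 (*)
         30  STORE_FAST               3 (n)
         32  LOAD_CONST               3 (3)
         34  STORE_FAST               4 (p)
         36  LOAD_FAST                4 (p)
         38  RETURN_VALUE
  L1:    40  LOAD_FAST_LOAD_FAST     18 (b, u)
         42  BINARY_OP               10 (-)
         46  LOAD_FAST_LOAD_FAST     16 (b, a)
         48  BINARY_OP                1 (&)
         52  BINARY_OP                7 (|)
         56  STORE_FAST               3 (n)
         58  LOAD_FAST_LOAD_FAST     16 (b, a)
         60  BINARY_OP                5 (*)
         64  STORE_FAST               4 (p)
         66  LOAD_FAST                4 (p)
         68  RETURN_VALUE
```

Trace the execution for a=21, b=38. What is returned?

3

LOAD_FAST b → push 38. Stack: [38]
LOAD_CONST → push 2. Stack: [38, 2]
BINARY_OP - → 38 - 2 = 36. Stack: [36]
STORE_FAST u → u=36. Stack: []
LOAD_FAST_LOAD_FAST u,a → push 36,21. Stack: [36, 21]
COMPARE_OP bool(!=) → 36 vs 21 = True. Stack: [True]
POP_JUMP_IF_FALSE → pop True; no jump. Stack: []
LOAD_CONST → push 5. Stack: [5]
LOAD_FAST a → push 21. Stack: [5, 21]
BINARY_OP * → 5 * 21 = 105. Stack: [105]
STORE_FAST n → n=105. Stack: []
LOAD_CONST → push 3. Stack: [3]
STORE_FAST p → p=3. Stack: []
LOAD_FAST p → push 3. Stack: [3]
RETURN_VALUE → return 3.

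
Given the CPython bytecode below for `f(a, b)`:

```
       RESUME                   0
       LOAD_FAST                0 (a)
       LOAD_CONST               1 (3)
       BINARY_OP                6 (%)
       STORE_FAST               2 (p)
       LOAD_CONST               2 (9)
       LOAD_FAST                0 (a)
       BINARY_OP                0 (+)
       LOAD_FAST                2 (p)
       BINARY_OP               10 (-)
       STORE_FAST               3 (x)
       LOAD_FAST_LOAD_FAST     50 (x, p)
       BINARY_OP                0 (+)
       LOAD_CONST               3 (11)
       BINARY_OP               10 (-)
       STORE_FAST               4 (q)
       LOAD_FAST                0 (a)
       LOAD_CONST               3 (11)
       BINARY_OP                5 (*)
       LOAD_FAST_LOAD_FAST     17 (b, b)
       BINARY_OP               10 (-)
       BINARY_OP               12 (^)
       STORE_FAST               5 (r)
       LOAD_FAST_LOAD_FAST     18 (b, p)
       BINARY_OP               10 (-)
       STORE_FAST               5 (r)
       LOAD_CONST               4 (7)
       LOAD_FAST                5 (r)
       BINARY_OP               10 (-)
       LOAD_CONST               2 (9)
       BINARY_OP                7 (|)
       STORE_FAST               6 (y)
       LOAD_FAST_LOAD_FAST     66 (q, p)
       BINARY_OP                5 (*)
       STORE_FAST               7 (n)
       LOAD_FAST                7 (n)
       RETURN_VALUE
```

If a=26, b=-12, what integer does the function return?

LOAD_FAST a → push 26. Stack: [26]
LOAD_CONST → push 3. Stack: [26, 3]
BINARY_OP % → 26 % 3 = 2. Stack: [2]
STORE_FAST p → p=2. Stack: []
LOAD_CONST → push 9. Stack: [9]
LOAD_FAST a → push 26. Stack: [9, 26]
BINARY_OP + → 9 + 26 = 35. Stack: [35]
LOAD_FAST p → push 2. Stack: [35, 2]
BINARY_OP - → 35 - 2 = 33. Stack: [33]
STORE_FAST x → x=33. Stack: []
LOAD_FAST_LOAD_FAST x,p → push 33,2. Stack: [33, 2]
BINARY_OP + → 33 + 2 = 35. Stack: [35]
LOAD_CONST → push 11. Stack: [35, 11]
BINARY_OP - → 35 - 11 = 24. Stack: [24]
STORE_FAST q → q=24. Stack: []
LOAD_FAST a → push 26. Stack: [26]
LOAD_CONST → push 11. Stack: [26, 11]
BINARY_OP * → 26 * 11 = 286. Stack: [286]
LOAD_FAST_LOAD_FAST b,b → push -12,-12. Stack: [286, -12, -12]
BINARY_OP - → -12 - -12 = 0. Stack: [286, 0]
BINARY_OP ^ → 286 ^ 0 = 286. Stack: [286]
STORE_FAST r → r=286. Stack: []
LOAD_FAST_LOAD_FAST b,p → push -12,2. Stack: [-12, 2]
BINARY_OP - → -12 - 2 = -14. Stack: [-14]
STORE_FAST r → r=-14. Stack: []
LOAD_CONST → push 7. Stack: [7]
LOAD_FAST r → push -14. Stack: [7, -14]
BINARY_OP - → 7 - -14 = 21. Stack: [21]
LOAD_CONST → push 9. Stack: [21, 9]
BINARY_OP | → 21 | 9 = 29. Stack: [29]
STORE_FAST y → y=29. Stack: []
LOAD_FAST_LOAD_FAST q,p → push 24,2. Stack: [24, 2]
BINARY_OP * → 24 * 2 = 48. Stack: [48]
STORE_FAST n → n=48. Stack: []
LOAD_FAST n → push 48. Stack: [48]
RETURN_VALUE → return 48.

48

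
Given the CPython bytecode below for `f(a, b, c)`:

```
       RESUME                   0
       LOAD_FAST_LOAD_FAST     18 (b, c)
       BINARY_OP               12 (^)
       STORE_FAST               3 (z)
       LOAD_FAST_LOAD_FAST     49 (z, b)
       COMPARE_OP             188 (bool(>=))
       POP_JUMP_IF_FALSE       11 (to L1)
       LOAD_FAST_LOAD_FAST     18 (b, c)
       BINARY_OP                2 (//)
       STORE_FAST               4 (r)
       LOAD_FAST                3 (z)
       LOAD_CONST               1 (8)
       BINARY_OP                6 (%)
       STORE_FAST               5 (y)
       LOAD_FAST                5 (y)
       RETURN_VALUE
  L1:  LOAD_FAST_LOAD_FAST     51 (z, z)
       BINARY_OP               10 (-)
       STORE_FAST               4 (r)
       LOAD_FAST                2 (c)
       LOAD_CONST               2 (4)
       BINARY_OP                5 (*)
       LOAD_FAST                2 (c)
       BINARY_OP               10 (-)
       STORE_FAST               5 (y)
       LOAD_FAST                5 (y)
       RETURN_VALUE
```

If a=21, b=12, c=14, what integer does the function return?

LOAD_FAST_LOAD_FAST b,c → push 12,14. Stack: [12, 14]
BINARY_OP ^ → 12 ^ 14 = 2. Stack: [2]
STORE_FAST z → z=2. Stack: []
LOAD_FAST_LOAD_FAST z,b → push 2,12. Stack: [2, 12]
COMPARE_OP bool(>=) → 2 vs 12 = False. Stack: [False]
POP_JUMP_IF_FALSE → pop False; jump. Stack: []
LOAD_FAST_LOAD_FAST z,z → push 2,2. Stack: [2, 2]
BINARY_OP - → 2 - 2 = 0. Stack: [0]
STORE_FAST r → r=0. Stack: []
LOAD_FAST c → push 14. Stack: [14]
LOAD_CONST → push 4. Stack: [14, 4]
BINARY_OP * → 14 * 4 = 56. Stack: [56]
LOAD_FAST c → push 14. Stack: [56, 14]
BINARY_OP - → 56 - 14 = 42. Stack: [42]
STORE_FAST y → y=42. Stack: []
LOAD_FAST y → push 42. Stack: [42]
RETURN_VALUE → return 42.

42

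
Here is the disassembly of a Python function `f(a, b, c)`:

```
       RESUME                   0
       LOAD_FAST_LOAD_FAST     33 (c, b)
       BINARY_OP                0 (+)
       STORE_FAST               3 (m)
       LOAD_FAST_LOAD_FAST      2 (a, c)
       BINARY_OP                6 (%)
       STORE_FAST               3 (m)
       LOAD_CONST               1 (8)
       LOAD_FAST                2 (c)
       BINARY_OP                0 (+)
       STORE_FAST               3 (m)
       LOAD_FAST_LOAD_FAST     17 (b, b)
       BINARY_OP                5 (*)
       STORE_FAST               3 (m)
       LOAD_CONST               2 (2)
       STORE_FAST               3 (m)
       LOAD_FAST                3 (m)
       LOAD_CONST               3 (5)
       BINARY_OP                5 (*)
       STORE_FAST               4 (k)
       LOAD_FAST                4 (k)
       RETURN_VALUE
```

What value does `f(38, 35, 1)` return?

LOAD_FAST_LOAD_FAST c,b → push 1,35. Stack: [1, 35]
BINARY_OP + → 1 + 35 = 36. Stack: [36]
STORE_FAST m → m=36. Stack: []
LOAD_FAST_LOAD_FAST a,c → push 38,1. Stack: [38, 1]
BINARY_OP % → 38 % 1 = 0. Stack: [0]
STORE_FAST m → m=0. Stack: []
LOAD_CONST → push 8. Stack: [8]
LOAD_FAST c → push 1. Stack: [8, 1]
BINARY_OP + → 8 + 1 = 9. Stack: [9]
STORE_FAST m → m=9. Stack: []
LOAD_FAST_LOAD_FAST b,b → push 35,35. Stack: [35, 35]
BINARY_OP * → 35 * 35 = 1225. Stack: [1225]
STORE_FAST m → m=1225. Stack: []
LOAD_CONST → push 2. Stack: [2]
STORE_FAST m → m=2. Stack: []
LOAD_FAST m → push 2. Stack: [2]
LOAD_CONST → push 5. Stack: [2, 5]
BINARY_OP * → 2 * 5 = 10. Stack: [10]
STORE_FAST k → k=10. Stack: []
LOAD_FAST k → push 10. Stack: [10]
RETURN_VALUE → return 10.

10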